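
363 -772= - 409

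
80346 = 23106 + 57240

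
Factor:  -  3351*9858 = - 2^1 * 3^2 * 31^1  *  53^1*1117^1 =-  33034158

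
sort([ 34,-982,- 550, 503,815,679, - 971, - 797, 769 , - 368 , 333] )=[ - 982, - 971, - 797,-550, - 368, 34, 333,503,679,769, 815]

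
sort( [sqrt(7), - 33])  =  [ - 33, sqrt(7) ]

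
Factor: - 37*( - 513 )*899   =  17063919 = 3^3*19^1 * 29^1*31^1*37^1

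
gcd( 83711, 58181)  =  1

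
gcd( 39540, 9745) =5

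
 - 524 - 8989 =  - 9513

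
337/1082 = 337/1082 = 0.31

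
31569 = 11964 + 19605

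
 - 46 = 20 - 66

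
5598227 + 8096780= 13695007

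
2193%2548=2193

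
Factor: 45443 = 29^1* 1567^1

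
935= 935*1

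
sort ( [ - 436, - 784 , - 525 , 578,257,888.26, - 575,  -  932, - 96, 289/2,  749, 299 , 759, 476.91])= [ - 932, - 784 , - 575, - 525, - 436, - 96,289/2,257,  299 , 476.91, 578,749,759, 888.26]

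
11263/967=11  +  626/967 = 11.65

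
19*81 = 1539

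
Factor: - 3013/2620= - 23/20 = -2^(  -  2)*5^( - 1)*23^1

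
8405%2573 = 686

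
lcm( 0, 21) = 0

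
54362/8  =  6795+1/4 = 6795.25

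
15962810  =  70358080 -54395270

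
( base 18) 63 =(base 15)76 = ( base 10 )111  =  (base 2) 1101111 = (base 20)5B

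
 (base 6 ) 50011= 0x1957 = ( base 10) 6487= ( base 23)C61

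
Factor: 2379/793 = 3^1 = 3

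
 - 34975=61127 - 96102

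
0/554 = 0 = 0.00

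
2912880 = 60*48548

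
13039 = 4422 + 8617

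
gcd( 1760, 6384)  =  16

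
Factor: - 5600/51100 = - 2^3 * 73^ ( - 1 )= - 8/73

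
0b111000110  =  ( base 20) 12e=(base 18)174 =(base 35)CY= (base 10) 454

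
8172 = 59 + 8113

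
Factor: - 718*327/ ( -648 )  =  2^ ( - 2 )*3^(-3 )*109^1*359^1=39131/108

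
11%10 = 1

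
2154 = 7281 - 5127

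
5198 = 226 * 23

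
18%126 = 18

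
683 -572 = 111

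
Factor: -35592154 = -2^1 * 13^1*31^1*44159^1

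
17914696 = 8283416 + 9631280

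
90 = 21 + 69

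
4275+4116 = 8391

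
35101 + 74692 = 109793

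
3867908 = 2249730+1618178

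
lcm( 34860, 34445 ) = 2893380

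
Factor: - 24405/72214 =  - 2^( - 1)*3^1*5^1 * 1627^1*36107^(-1 ) 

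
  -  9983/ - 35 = 285 +8/35  =  285.23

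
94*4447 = 418018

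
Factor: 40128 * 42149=2^6*3^1* 11^1*19^1*113^1*373^1 =1691355072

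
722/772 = 361/386 = 0.94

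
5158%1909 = 1340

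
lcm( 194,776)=776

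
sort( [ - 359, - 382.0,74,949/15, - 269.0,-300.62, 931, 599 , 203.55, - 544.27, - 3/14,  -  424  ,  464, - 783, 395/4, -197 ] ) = [ - 783,-544.27, - 424, - 382.0, - 359,- 300.62,-269.0, - 197,- 3/14 , 949/15, 74,395/4,203.55,464,599,931]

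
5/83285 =1/16657 = 0.00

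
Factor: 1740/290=6=2^1*3^1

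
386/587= 386/587 = 0.66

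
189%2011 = 189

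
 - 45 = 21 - 66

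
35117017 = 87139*403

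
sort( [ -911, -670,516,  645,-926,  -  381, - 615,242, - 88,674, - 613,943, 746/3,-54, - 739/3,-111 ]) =[ - 926, - 911, - 670, -615, - 613,- 381, -739/3, - 111, - 88, - 54,242, 746/3, 516, 645, 674,  943] 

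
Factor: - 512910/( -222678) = 205/89=5^1*41^1*89^( - 1 )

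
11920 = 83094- 71174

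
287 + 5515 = 5802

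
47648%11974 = 11726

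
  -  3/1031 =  - 3/1031 = -0.00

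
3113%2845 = 268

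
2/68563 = 2/68563 = 0.00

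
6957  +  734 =7691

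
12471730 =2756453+9715277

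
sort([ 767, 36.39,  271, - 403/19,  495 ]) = [  -  403/19,36.39 , 271, 495,767]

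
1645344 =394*4176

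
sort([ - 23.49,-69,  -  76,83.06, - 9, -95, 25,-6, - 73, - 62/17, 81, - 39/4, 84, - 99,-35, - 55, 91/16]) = [ -99,  -  95,-76, - 73, - 69,-55,-35,-23.49,- 39/4,-9,-6, - 62/17, 91/16, 25, 81, 83.06,84] 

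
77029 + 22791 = 99820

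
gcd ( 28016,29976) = 8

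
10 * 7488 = 74880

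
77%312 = 77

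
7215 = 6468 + 747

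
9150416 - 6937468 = 2212948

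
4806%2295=216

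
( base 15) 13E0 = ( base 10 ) 4260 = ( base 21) 9di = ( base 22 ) 8he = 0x10A4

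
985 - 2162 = - 1177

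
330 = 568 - 238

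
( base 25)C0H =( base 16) 1d5d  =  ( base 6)54445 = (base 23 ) E4J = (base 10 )7517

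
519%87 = 84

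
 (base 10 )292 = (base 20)ec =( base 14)16c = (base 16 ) 124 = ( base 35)8C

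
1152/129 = 384/43 = 8.93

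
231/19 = 231/19 = 12.16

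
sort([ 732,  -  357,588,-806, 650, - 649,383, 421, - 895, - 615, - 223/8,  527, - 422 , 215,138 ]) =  [ - 895, - 806, - 649,-615, - 422 , - 357 , - 223/8, 138,215, 383, 421,527,588, 650,732 ]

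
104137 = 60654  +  43483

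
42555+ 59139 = 101694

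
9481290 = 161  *58890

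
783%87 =0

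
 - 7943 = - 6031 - 1912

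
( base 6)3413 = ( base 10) 801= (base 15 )386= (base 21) 1h3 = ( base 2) 1100100001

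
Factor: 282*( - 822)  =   - 231804 = - 2^2*3^2*47^1* 137^1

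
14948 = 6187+8761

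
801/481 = 801/481= 1.67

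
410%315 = 95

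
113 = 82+31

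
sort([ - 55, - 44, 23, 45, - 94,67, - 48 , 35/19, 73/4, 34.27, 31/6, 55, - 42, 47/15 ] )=[ - 94, - 55,-48, - 44, - 42,  35/19,47/15,31/6 , 73/4,23,34.27,45,55, 67]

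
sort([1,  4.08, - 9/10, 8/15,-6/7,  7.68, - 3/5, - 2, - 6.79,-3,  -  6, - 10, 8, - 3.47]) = [ - 10, - 6.79, - 6, - 3.47, - 3, - 2,-9/10, - 6/7, - 3/5,8/15,1,  4.08, 7.68,8]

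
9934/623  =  9934/623 = 15.95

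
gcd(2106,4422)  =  6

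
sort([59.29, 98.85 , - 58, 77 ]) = [  -  58,  59.29, 77, 98.85]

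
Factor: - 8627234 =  - 2^1*7^2 * 11^1*53^1*151^1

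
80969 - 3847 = 77122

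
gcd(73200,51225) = 75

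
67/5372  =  67/5372 = 0.01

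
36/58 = 18/29 = 0.62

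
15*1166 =17490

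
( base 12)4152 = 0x1bce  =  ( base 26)ADK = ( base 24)c8e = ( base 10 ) 7118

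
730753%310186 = 110381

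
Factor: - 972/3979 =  - 2^2 * 3^5*23^ ( - 1 )*173^( - 1 ) 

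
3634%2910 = 724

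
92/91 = 1+1/91 = 1.01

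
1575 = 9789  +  -8214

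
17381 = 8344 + 9037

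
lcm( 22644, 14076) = 520812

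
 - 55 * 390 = - 21450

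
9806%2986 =848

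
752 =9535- 8783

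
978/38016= 163/6336=0.03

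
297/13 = 297/13  =  22.85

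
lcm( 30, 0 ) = 0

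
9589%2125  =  1089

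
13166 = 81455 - 68289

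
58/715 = 58/715 = 0.08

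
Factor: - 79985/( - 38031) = 3^(-1)*5^1*7^( - 1) *17^1*941^1*1811^( - 1 ) 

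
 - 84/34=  - 3 +9/17= - 2.47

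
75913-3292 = 72621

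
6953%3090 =773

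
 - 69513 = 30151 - 99664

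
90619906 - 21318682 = 69301224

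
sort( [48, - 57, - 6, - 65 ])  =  [ - 65, - 57, - 6, 48 ]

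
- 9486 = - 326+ -9160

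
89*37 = 3293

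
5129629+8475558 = 13605187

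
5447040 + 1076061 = 6523101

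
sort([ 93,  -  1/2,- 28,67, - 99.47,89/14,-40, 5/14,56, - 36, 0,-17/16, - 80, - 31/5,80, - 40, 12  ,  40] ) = [ - 99.47, - 80 , - 40  , -40, - 36 , - 28, - 31/5,-17/16, - 1/2, 0,5/14, 89/14,12 , 40, 56, 67,80, 93 ] 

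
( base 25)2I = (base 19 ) 3B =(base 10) 68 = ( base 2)1000100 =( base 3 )2112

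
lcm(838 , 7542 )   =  7542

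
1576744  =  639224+937520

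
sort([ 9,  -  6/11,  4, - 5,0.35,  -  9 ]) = [ - 9, - 5, - 6/11,  0.35 , 4,9] 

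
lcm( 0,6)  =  0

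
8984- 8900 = 84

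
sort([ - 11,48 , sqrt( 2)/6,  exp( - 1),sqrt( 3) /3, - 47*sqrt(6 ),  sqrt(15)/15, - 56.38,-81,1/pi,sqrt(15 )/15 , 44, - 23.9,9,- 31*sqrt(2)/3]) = [ - 47*sqrt( 6), - 81, - 56.38, -23.9,-31*sqrt( 2) /3,  -  11,sqrt( 2 )/6,sqrt(15)/15,sqrt(15 ) /15, 1/pi,exp( - 1) , sqrt(3)/3,9,44,48 ]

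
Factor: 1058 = 2^1 *23^2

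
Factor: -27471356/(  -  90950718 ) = 2^1*3^( - 1)*11^2*211^1*269^1*15158453^( - 1 )  =  13735678/45475359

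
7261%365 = 326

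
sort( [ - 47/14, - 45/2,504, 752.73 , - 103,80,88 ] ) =[ - 103, - 45/2, - 47/14,80,88, 504,752.73] 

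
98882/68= 1454+5/34 = 1454.15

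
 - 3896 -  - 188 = -3708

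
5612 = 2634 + 2978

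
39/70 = 39/70= 0.56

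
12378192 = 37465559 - 25087367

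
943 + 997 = 1940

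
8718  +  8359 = 17077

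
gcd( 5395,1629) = 1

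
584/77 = 7 + 45/77=7.58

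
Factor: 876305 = 5^1*175261^1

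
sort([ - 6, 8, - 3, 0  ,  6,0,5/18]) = [-6, - 3,0,0,5/18,  6, 8] 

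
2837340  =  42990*66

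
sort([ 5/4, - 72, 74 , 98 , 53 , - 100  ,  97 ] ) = [ - 100, - 72 , 5/4 , 53,  74,  97, 98]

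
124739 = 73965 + 50774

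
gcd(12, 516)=12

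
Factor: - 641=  - 641^1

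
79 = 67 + 12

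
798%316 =166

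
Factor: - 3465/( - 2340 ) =77/52 = 2^( - 2) * 7^1*11^1 * 13^ ( - 1)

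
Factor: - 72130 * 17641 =  -  2^1*5^1*13^1*23^1 * 59^1*7213^1 = - 1272445330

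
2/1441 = 2/1441 = 0.00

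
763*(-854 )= - 651602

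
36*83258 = 2997288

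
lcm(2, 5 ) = 10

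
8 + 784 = 792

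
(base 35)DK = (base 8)733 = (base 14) 25D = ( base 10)475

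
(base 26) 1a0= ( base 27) 17I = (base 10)936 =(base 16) 3A8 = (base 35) qq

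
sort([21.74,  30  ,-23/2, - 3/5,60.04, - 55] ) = [ - 55, - 23/2, - 3/5,21.74, 30, 60.04 ] 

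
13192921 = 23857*553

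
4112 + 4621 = 8733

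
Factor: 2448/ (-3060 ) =-2^2*5^(-1) = - 4/5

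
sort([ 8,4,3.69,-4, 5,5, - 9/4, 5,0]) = [ - 4, -9/4,0,3.69, 4, 5,  5,5,8]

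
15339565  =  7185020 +8154545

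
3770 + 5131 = 8901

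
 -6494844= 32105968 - 38600812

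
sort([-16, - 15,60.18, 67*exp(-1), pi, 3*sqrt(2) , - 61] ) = [ - 61,-16, - 15,pi,3 *sqrt( 2),67*exp( - 1), 60.18]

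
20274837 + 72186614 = 92461451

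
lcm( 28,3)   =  84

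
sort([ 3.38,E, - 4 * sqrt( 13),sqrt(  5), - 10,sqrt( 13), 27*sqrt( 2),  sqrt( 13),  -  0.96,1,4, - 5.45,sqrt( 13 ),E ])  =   [ - 4*sqrt(13),  -  10, - 5.45, - 0.96, 1,  sqrt( 5),E,E, 3.38, sqrt( 13), sqrt( 13),sqrt( 13 ),  4,27*sqrt( 2 ) ]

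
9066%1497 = 84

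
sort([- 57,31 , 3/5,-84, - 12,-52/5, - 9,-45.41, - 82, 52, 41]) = [ - 84 ,-82,-57, - 45.41 ,-12,- 52/5 , - 9, 3/5,31, 41, 52 ] 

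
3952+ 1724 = 5676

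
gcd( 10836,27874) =14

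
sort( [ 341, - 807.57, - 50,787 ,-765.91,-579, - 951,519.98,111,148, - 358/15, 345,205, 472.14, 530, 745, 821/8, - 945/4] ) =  [ - 951,  -  807.57, - 765.91, - 579, - 945/4, - 50 ,-358/15,821/8,111,148, 205,341,345,472.14,519.98,530,  745, 787]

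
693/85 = 693/85= 8.15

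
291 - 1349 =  - 1058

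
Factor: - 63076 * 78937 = - 2^2*13^1 * 193^1*409^1 * 1213^1 =-4979030212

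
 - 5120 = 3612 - 8732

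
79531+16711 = 96242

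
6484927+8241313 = 14726240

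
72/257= 72/257 =0.28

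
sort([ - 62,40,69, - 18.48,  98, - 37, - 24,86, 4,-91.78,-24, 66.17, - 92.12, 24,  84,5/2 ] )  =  [-92.12, - 91.78, -62, - 37, - 24, - 24, - 18.48 , 5/2,4, 24 , 40, 66.17, 69, 84,86 , 98]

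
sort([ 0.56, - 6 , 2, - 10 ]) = [ - 10, - 6,0.56, 2 ] 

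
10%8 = 2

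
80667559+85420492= 166088051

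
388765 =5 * 77753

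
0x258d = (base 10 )9613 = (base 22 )JIL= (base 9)14161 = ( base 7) 40012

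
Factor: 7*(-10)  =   - 2^1*5^1*7^1 =- 70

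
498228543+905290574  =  1403519117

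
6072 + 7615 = 13687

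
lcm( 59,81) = 4779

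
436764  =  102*4282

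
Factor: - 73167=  - 3^1*29^3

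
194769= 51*3819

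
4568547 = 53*86199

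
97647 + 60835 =158482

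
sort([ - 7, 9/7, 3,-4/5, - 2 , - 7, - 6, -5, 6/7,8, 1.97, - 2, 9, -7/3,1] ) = [ - 7, - 7, - 6,-5, - 7/3, - 2, - 2, - 4/5,6/7, 1,  9/7, 1.97, 3, 8, 9]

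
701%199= 104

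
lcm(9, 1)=9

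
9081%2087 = 733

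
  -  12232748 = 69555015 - 81787763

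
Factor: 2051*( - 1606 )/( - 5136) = 2^( - 3 ) * 3^( - 1) * 7^1*11^1*73^1 *107^( - 1)*293^1=1646953/2568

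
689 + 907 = 1596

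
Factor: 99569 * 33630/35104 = 1674252735/17552 = 2^(-4 ) * 3^1*5^1 * 17^1*19^1*59^1 * 1097^(  -  1 ) * 5857^1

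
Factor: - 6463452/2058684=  - 23^(- 1)*7459^( - 1 )*538621^1 = - 538621/171557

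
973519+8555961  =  9529480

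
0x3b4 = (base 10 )948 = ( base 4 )32310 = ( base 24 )1fc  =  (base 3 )1022010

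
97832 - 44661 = 53171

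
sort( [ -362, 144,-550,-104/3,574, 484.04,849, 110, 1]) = [ - 550, -362 ,-104/3,1, 110, 144, 484.04,  574,  849 ]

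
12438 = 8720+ 3718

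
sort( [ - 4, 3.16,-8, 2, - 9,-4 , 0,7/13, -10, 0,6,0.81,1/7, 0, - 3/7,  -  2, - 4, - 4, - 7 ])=[ - 10  ,-9, - 8,  -  7, - 4,-4 ,-4,-4,-2,-3/7,0, 0, 0, 1/7, 7/13,  0.81, 2 , 3.16, 6 ] 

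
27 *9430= 254610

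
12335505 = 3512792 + 8822713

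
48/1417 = 48/1417 = 0.03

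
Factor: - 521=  - 521^1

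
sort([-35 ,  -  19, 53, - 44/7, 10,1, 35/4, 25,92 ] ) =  [ - 35, - 19, - 44/7, 1 , 35/4, 10, 25,53, 92 ] 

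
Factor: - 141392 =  - 2^4*8837^1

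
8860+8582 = 17442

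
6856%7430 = 6856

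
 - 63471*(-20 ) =1269420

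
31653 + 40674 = 72327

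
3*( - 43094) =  - 129282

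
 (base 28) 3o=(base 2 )1101100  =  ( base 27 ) 40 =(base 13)84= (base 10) 108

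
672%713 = 672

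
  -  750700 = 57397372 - 58148072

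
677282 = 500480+176802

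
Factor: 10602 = 2^1*3^2*19^1*31^1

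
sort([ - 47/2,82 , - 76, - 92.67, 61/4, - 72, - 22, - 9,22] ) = [-92.67, - 76, - 72, - 47/2, - 22, - 9, 61/4,22, 82]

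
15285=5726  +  9559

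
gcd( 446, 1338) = 446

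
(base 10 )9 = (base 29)9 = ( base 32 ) 9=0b1001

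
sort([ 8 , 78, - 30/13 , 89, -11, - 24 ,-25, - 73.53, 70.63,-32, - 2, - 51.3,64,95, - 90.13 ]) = [ - 90.13, - 73.53, - 51.3, - 32, - 25, - 24, - 11,-30/13,  -  2, 8,64, 70.63  ,  78, 89,95]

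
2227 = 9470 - 7243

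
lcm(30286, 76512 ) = 1453728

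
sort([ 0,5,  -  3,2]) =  [ - 3,0,2, 5]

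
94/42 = 47/21=2.24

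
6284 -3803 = 2481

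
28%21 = 7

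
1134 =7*162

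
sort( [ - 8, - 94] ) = [  -  94, - 8]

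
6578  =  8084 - 1506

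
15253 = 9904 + 5349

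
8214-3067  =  5147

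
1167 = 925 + 242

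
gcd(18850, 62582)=754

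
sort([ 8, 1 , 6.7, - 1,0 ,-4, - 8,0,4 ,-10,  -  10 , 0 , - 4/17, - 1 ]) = [  -  10, - 10, - 8, - 4, - 1 , - 1 ,-4/17,0, 0, 0 , 1, 4,6.7, 8 ] 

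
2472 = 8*309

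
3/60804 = 1/20268 = 0.00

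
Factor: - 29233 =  - 23^1*31^1*41^1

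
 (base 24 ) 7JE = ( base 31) 4L7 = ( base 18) DG2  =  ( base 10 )4502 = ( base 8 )10626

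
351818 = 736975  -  385157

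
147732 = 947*156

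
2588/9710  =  1294/4855 = 0.27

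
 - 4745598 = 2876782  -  7622380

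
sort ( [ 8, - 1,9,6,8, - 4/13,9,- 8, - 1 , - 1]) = [- 8, - 1, - 1,-1, - 4/13,6,8, 8, 9,9 ]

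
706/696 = 353/348 = 1.01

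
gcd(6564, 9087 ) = 3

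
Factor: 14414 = 2^1*7207^1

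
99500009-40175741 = 59324268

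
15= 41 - 26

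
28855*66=1904430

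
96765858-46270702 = 50495156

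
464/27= 17+5/27 = 17.19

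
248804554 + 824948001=1073752555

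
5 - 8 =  - 3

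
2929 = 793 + 2136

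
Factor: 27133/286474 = 2^( - 1)*43^1*227^( - 1)  =  43/454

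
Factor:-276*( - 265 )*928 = 67873920 = 2^7*3^1*5^1*23^1*29^1 * 53^1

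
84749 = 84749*1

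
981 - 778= 203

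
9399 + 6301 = 15700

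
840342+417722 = 1258064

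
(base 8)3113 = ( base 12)B23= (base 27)25I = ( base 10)1611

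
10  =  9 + 1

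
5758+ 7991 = 13749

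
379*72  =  27288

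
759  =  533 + 226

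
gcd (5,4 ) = 1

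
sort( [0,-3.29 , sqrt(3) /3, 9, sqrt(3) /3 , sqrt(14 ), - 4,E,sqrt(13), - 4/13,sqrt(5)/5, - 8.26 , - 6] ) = [ - 8.26, - 6,-4, - 3.29, - 4/13,  0,sqrt(5 ) /5, sqrt (3 ) /3,sqrt(3) /3,E , sqrt(13), sqrt(14),9 ] 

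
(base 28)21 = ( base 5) 212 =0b111001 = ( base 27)23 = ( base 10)57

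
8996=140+8856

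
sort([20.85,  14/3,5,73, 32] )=[14/3,5,20.85,32, 73]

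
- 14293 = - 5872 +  - 8421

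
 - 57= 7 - 64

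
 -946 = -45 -901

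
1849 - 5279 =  - 3430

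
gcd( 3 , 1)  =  1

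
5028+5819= 10847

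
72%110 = 72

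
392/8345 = 392/8345 = 0.05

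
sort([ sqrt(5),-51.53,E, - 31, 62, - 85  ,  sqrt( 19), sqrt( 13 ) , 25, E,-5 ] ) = [-85, - 51.53,  -  31, - 5,sqrt( 5), E,E,  sqrt( 13),  sqrt(19 ),25, 62]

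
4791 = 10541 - 5750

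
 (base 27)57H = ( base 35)351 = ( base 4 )330023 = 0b111100001011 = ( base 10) 3851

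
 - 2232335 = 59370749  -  61603084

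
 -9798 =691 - 10489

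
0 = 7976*0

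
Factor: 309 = 3^1*103^1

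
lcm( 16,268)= 1072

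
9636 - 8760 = 876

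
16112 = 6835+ 9277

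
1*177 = 177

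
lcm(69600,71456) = 5359200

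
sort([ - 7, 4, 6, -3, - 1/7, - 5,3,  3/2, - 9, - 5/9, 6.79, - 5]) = [- 9, - 7, - 5,  -  5, - 3, - 5/9, - 1/7, 3/2, 3, 4, 6, 6.79 ] 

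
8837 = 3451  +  5386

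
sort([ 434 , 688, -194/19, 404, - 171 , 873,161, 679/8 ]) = [- 171,-194/19,679/8, 161,404, 434, 688, 873] 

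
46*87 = 4002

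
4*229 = 916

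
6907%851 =99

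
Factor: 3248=2^4* 7^1 *29^1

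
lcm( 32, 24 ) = 96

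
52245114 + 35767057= 88012171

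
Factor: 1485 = 3^3* 5^1*11^1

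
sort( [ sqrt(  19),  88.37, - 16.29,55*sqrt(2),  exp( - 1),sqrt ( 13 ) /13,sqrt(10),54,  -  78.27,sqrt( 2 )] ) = [ - 78.27,-16.29,sqrt(13)/13,  exp( - 1 ),sqrt(  2),sqrt( 10), sqrt(19 ),54,55*sqrt (2 ) , 88.37] 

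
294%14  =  0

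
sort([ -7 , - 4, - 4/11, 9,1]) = [ - 7,-4, - 4/11,1  ,  9]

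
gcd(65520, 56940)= 780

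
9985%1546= 709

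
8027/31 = 258 + 29/31 = 258.94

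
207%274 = 207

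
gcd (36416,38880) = 32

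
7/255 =7/255  =  0.03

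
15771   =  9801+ 5970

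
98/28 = 3 + 1/2  =  3.50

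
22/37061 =22/37061 = 0.00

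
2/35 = 2/35 = 0.06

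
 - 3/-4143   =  1/1381 = 0.00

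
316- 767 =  - 451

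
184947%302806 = 184947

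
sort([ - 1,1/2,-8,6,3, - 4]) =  [-8, - 4, - 1,  1/2, 3, 6]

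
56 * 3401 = 190456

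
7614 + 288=7902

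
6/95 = 6/95=   0.06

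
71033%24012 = 23009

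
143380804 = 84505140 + 58875664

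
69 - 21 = 48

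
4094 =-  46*( - 89) 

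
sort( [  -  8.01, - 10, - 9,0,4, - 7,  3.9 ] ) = [ - 10, - 9, - 8.01, - 7,0, 3.9,  4]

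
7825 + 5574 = 13399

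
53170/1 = 53170 = 53170.00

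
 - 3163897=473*(- 6689)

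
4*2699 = 10796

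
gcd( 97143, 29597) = 1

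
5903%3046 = 2857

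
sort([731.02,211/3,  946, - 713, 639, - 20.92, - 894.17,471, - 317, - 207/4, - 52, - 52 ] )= [ - 894.17, -713 , - 317, - 52, - 52, - 207/4, - 20.92,211/3, 471,639,731.02,946]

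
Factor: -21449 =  - 89^1*241^1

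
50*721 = 36050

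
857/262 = 3  +  71/262 = 3.27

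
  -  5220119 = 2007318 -7227437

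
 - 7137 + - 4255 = -11392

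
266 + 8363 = 8629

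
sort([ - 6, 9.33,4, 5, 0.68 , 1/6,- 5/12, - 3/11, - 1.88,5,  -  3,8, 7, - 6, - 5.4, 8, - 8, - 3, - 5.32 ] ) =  [ - 8,-6, - 6,-5.4, - 5.32,-3 ,-3, - 1.88, - 5/12, - 3/11,1/6, 0.68,4, 5, 5, 7,  8, 8 , 9.33] 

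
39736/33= 39736/33=1204.12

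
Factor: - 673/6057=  - 1/9 = - 3^( - 2 ) 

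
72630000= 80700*900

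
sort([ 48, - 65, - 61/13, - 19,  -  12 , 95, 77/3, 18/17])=[ - 65,-19, - 12, - 61/13, 18/17,77/3 , 48, 95 ]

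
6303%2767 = 769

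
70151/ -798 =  - 88 + 73/798 =- 87.91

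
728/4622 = 364/2311  =  0.16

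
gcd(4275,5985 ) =855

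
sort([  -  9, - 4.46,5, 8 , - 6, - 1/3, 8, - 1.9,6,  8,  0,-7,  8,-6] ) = [ - 9, - 7, - 6, - 6,-4.46, - 1.9,-1/3, 0 , 5, 6,  8 , 8,8,8]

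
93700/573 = 163+ 301/573 = 163.53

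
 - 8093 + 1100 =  -6993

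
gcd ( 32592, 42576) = 48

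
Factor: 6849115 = 5^1*7^1*13^1*15053^1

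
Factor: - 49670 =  -2^1*5^1* 4967^1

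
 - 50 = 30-80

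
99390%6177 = 558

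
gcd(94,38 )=2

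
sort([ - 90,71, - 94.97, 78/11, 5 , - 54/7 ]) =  [ - 94.97, - 90, - 54/7, 5, 78/11,71]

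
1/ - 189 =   -  1 + 188/189 = -  0.01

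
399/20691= 7/363= 0.02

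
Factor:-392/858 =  - 2^2*3^(- 1 )*7^2 * 11^( - 1) * 13^( - 1 ) = -196/429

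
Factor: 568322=2^1*284161^1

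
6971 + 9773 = 16744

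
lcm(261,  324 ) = 9396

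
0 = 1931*0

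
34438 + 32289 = 66727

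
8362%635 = 107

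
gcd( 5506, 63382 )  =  2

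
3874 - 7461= - 3587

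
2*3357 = 6714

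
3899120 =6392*610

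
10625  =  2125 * 5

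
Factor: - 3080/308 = -10= -2^1*5^1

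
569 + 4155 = 4724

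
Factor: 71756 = 2^2*17939^1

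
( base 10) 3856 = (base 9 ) 5254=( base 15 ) 1221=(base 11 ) 2996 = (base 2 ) 111100010000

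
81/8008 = 81/8008 = 0.01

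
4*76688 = 306752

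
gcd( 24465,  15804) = 3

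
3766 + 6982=10748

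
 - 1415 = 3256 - 4671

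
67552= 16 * 4222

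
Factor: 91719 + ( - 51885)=39834 = 2^1 * 3^2 * 2213^1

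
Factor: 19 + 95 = 114=2^1*3^1*19^1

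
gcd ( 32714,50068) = 2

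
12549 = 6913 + 5636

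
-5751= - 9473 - -3722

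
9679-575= 9104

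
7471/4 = 1867 + 3/4 = 1867.75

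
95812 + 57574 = 153386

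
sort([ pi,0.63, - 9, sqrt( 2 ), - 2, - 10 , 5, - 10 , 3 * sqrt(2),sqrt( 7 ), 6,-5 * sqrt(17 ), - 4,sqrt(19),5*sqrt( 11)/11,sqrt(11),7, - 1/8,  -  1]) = [ - 5*sqrt( 17), - 10, - 10, - 9, - 4, - 2, - 1, - 1/8,0.63,sqrt( 2),5*sqrt ( 11) /11,sqrt(7 ),  pi,sqrt( 11),3 * sqrt(2) , sqrt( 19), 5,6,7 ] 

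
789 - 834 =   -  45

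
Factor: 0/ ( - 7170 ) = 0^1 = 0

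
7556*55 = 415580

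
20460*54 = 1104840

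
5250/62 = 84+21/31  =  84.68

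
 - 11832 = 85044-96876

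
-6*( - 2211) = 13266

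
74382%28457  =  17468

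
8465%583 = 303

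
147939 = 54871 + 93068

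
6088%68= 36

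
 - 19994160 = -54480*367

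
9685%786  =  253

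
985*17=16745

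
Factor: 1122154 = 2^1 *11^2 * 4637^1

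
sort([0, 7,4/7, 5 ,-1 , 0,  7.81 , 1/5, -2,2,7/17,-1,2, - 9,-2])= [ - 9,-2,-2,  -  1, - 1, 0 , 0,1/5 , 7/17,4/7,2,2,5,7,7.81 ]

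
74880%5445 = 4095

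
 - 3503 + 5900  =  2397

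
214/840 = 107/420 = 0.25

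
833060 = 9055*92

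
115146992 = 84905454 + 30241538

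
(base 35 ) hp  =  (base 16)26C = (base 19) 1dc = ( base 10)620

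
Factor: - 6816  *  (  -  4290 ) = 29240640 =2^6*3^2*5^1*11^1 * 13^1*71^1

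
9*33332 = 299988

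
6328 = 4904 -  - 1424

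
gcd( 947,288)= 1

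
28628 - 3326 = 25302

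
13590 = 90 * 151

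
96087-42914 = 53173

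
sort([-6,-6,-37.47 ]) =[-37.47, - 6, - 6]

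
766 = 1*766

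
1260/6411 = 420/2137= 0.20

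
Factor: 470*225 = 2^1*3^2*5^3*47^1  =  105750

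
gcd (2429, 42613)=1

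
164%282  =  164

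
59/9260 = 59/9260 =0.01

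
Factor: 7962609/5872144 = 2^( - 4 )* 3^1*31^( - 1)* 347^1*7649^1*11839^( - 1 )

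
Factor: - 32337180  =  -2^2 * 3^2*5^1 * 179651^1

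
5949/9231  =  1983/3077 = 0.64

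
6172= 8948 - 2776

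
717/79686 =239/26562=0.01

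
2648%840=128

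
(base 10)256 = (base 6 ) 1104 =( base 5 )2011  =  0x100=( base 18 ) E4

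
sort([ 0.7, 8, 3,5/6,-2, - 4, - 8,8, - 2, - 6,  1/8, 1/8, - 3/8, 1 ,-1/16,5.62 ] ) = [  -  8, - 6, - 4,  -  2, - 2,  -  3/8,-1/16 , 1/8,  1/8,0.7, 5/6,1 , 3,5.62, 8,  8] 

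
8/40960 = 1/5120 = 0.00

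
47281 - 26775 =20506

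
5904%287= 164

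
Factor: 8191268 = 2^2*457^1*4481^1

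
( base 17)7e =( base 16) 85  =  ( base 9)157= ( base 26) 53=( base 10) 133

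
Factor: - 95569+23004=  - 5^1*23^1*631^1 = - 72565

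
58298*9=524682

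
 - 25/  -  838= 25/838   =  0.03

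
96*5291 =507936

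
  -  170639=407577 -578216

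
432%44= 36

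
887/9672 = 887/9672 = 0.09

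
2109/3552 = 19/32 = 0.59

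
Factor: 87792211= 13^1*787^1*8581^1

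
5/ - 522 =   -  5/522 =- 0.01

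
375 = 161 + 214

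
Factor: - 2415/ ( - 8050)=2^( - 1)*3^1 * 5^( - 1) = 3/10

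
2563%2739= 2563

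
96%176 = 96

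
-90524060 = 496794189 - 587318249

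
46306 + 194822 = 241128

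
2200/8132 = 550/2033 = 0.27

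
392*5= 1960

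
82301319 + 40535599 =122836918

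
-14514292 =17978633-32492925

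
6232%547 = 215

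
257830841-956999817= -699168976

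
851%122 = 119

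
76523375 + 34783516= 111306891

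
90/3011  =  90/3011  =  0.03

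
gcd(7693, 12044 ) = 1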